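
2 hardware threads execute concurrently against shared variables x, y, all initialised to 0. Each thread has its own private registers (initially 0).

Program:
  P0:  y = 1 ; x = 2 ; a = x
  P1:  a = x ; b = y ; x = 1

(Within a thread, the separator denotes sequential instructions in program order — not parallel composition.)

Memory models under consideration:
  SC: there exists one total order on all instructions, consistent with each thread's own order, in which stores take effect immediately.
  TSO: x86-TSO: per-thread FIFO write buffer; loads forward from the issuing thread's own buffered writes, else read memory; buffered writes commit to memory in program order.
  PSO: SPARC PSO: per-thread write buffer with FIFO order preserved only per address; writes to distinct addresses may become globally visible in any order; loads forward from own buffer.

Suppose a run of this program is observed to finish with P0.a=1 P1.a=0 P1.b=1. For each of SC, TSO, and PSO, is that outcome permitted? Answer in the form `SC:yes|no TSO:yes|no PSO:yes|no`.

SC:yes TSO:yes PSO:yes

outcome vector order: (P0.a,P1.a,P1.b)
SC (6): 100; 101; 121; 200; 201; 221
TSO (6): 100; 101; 121; 200; 201; 221
PSO (8): 100; 101; 120; 121; 200; 201; 220; 221
target 101 ∈ {SC,TSO,PSO}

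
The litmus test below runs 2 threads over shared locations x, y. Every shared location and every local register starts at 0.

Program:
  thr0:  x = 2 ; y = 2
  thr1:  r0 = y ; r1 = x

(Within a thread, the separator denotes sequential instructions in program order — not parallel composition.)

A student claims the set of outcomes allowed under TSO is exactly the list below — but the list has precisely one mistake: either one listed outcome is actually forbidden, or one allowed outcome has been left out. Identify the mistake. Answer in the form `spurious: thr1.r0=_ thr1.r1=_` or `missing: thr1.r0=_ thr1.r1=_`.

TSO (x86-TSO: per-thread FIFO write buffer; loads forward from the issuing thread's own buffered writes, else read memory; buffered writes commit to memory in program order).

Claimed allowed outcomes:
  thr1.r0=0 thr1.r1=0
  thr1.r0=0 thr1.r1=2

missing: thr1.r0=2 thr1.r1=2

outcome vector order: (thr1.r0,thr1.r1)
TSO (3): 00; 02; 22
TSO∖claimed = {22}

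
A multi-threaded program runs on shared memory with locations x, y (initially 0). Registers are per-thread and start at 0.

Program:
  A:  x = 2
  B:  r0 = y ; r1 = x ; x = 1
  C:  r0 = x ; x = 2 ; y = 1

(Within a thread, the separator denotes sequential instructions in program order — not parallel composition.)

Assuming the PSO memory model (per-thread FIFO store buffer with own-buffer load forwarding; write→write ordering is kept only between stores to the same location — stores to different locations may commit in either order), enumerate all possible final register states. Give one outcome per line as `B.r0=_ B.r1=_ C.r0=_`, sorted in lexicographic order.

outcome vector order: (B.r0,B.r1,C.r0)
|PSO outcomes| = 9

B.r0=0 B.r1=0 C.r0=0
B.r0=0 B.r1=0 C.r0=1
B.r0=0 B.r1=0 C.r0=2
B.r0=0 B.r1=2 C.r0=0
B.r0=0 B.r1=2 C.r0=1
B.r0=0 B.r1=2 C.r0=2
B.r0=1 B.r1=0 C.r0=0
B.r0=1 B.r1=2 C.r0=0
B.r0=1 B.r1=2 C.r0=2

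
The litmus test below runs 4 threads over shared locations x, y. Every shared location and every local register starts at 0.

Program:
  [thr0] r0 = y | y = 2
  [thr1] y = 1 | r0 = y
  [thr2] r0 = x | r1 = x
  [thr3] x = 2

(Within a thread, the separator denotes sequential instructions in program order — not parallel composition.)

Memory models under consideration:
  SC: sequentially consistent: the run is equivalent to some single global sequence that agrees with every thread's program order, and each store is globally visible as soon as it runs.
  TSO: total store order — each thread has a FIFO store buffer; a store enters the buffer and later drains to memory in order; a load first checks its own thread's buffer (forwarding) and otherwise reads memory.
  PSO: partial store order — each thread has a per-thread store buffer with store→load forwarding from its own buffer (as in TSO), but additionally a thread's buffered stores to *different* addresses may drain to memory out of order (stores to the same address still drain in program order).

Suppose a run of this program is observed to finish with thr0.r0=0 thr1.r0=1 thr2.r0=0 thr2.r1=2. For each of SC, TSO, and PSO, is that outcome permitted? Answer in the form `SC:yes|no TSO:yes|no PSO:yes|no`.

outcome vector order: (thr0.r0,thr1.r0,thr2.r0,thr2.r1)
[SC] allowed = {0/1/0/0 0/1/0/2 0/1/2/2 0/2/0/0 0/2/0/2 0/2/2/2 1/1/0/0 1/1/0/2 1/1/2/2 1/2/0/0 1/2/0/2 1/2/2/2}
[TSO] allowed = {0/1/0/0 0/1/0/2 0/1/2/2 0/2/0/0 0/2/0/2 0/2/2/2 1/1/0/0 1/1/0/2 1/1/2/2 1/2/0/0 1/2/0/2 1/2/2/2}
[PSO] allowed = {0/1/0/0 0/1/0/2 0/1/2/2 0/2/0/0 0/2/0/2 0/2/2/2 1/1/0/0 1/1/0/2 1/1/2/2 1/2/0/0 1/2/0/2 1/2/2/2}
target 0/1/0/2 ∈ {SC,TSO,PSO}

SC:yes TSO:yes PSO:yes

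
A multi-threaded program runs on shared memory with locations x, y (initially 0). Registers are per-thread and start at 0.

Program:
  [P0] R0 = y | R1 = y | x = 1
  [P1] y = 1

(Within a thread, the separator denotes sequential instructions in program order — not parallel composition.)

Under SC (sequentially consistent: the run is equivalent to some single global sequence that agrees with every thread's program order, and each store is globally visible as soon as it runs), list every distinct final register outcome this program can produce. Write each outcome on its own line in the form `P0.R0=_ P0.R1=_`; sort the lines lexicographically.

outcome vector order: (P0.R0,P0.R1)
|SC outcomes| = 3

P0.R0=0 P0.R1=0
P0.R0=0 P0.R1=1
P0.R0=1 P0.R1=1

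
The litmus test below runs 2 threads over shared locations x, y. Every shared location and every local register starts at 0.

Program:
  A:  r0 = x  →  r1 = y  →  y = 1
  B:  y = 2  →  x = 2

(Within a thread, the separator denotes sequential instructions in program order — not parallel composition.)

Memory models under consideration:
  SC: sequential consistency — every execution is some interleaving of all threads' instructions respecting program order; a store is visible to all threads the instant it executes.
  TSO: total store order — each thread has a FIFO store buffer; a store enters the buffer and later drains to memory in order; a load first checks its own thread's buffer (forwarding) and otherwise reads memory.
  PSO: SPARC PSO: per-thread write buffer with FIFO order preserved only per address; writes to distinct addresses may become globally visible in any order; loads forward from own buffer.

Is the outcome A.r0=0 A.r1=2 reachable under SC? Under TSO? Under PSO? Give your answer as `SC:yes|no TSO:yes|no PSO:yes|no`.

outcome vector order: (A.r0,A.r1)
SC: 3 outcomes — {(0,0); (0,2); (2,2)}
TSO: 3 outcomes — {(0,0); (0,2); (2,2)}
PSO: 4 outcomes — {(0,0); (0,2); (2,0); (2,2)}
target (0,2) ∈ {SC,TSO,PSO}

SC:yes TSO:yes PSO:yes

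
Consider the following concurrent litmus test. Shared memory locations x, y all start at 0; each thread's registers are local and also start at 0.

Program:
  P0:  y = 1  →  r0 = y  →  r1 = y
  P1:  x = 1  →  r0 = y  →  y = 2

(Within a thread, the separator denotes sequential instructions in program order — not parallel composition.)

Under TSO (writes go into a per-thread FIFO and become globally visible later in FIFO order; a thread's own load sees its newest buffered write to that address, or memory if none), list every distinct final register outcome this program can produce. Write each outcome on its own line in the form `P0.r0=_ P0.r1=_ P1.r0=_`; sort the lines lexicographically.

outcome vector order: (P0.r0,P0.r1,P1.r0)
|TSO outcomes| = 6

P0.r0=1 P0.r1=1 P1.r0=0
P0.r0=1 P0.r1=1 P1.r0=1
P0.r0=1 P0.r1=2 P1.r0=0
P0.r0=1 P0.r1=2 P1.r0=1
P0.r0=2 P0.r1=2 P1.r0=0
P0.r0=2 P0.r1=2 P1.r0=1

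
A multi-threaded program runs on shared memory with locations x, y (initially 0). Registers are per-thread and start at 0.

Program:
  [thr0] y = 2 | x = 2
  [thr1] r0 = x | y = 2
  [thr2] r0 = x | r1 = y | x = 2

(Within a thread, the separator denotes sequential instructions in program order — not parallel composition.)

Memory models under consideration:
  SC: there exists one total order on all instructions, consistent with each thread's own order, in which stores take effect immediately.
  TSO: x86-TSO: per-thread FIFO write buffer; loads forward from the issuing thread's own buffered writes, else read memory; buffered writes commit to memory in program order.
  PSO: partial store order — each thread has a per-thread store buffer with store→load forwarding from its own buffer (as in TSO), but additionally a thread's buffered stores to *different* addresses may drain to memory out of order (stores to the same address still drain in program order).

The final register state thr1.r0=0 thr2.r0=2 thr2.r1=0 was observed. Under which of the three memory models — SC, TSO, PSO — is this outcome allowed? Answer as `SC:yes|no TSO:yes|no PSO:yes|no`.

SC:no TSO:no PSO:yes

outcome vector order: (thr1.r0,thr2.r0,thr2.r1)
under SC → 0/0/0 0/0/2 0/2/2 2/0/0 2/0/2 2/2/2
under TSO → 0/0/0 0/0/2 0/2/2 2/0/0 2/0/2 2/2/2
under PSO → 0/0/0 0/0/2 0/2/0 0/2/2 2/0/0 2/0/2 2/2/0 2/2/2
target 0/2/0 ∈ {PSO}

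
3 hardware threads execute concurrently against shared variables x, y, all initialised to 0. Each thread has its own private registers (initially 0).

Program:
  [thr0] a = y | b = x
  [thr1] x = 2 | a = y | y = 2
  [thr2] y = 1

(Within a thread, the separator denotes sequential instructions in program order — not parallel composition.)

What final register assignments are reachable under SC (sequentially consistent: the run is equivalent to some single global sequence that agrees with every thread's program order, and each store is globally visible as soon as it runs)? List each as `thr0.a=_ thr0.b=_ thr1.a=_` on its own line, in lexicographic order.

outcome vector order: (thr0.a,thr0.b,thr1.a)
|SC outcomes| = 9

thr0.a=0 thr0.b=0 thr1.a=0
thr0.a=0 thr0.b=0 thr1.a=1
thr0.a=0 thr0.b=2 thr1.a=0
thr0.a=0 thr0.b=2 thr1.a=1
thr0.a=1 thr0.b=0 thr1.a=1
thr0.a=1 thr0.b=2 thr1.a=0
thr0.a=1 thr0.b=2 thr1.a=1
thr0.a=2 thr0.b=2 thr1.a=0
thr0.a=2 thr0.b=2 thr1.a=1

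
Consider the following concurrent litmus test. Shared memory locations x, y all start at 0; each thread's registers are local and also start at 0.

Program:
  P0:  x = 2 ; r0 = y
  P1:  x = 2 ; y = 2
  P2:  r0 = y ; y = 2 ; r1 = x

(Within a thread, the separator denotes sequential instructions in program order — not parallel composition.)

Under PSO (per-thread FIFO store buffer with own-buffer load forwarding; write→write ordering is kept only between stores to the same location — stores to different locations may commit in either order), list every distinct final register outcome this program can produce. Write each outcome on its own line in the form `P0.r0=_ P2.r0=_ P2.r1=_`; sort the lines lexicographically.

outcome vector order: (P0.r0,P2.r0,P2.r1)
|PSO outcomes| = 8

P0.r0=0 P2.r0=0 P2.r1=0
P0.r0=0 P2.r0=0 P2.r1=2
P0.r0=0 P2.r0=2 P2.r1=0
P0.r0=0 P2.r0=2 P2.r1=2
P0.r0=2 P2.r0=0 P2.r1=0
P0.r0=2 P2.r0=0 P2.r1=2
P0.r0=2 P2.r0=2 P2.r1=0
P0.r0=2 P2.r0=2 P2.r1=2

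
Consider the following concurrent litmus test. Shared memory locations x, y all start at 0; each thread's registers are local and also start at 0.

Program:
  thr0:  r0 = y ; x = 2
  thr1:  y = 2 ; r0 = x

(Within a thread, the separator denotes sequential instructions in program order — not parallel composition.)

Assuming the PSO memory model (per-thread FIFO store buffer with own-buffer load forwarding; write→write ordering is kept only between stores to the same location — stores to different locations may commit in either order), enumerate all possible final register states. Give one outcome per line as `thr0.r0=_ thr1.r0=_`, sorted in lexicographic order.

thr0.r0=0 thr1.r0=0
thr0.r0=0 thr1.r0=2
thr0.r0=2 thr1.r0=0
thr0.r0=2 thr1.r0=2

outcome vector order: (thr0.r0,thr1.r0)
|PSO outcomes| = 4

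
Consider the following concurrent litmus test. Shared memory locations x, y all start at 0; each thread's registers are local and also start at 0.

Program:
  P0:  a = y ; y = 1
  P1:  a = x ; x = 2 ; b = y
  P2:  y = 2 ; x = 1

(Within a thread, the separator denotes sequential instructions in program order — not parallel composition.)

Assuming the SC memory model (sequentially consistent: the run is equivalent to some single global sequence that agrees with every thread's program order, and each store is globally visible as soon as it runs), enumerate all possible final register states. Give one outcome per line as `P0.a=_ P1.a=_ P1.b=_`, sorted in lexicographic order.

P0.a=0 P1.a=0 P1.b=0
P0.a=0 P1.a=0 P1.b=1
P0.a=0 P1.a=0 P1.b=2
P0.a=0 P1.a=1 P1.b=1
P0.a=0 P1.a=1 P1.b=2
P0.a=2 P1.a=0 P1.b=0
P0.a=2 P1.a=0 P1.b=1
P0.a=2 P1.a=0 P1.b=2
P0.a=2 P1.a=1 P1.b=1
P0.a=2 P1.a=1 P1.b=2

outcome vector order: (P0.a,P1.a,P1.b)
|SC outcomes| = 10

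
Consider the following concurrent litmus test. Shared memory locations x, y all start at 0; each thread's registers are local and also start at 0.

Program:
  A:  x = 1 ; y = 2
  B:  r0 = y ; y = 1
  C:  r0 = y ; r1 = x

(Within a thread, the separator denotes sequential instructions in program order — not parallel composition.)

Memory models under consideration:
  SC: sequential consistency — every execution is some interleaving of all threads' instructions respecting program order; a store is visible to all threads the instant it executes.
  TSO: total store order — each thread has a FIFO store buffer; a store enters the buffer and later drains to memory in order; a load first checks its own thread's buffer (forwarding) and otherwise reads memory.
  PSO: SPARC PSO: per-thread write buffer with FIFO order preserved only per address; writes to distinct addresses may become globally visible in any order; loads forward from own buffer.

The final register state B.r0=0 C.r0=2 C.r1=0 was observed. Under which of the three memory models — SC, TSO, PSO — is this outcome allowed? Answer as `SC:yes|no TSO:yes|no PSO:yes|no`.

SC:no TSO:no PSO:yes

outcome vector order: (B.r0,C.r0,C.r1)
SC (9): (0,0,0); (0,0,1); (0,1,0); (0,1,1); (0,2,1); (2,0,0); (2,0,1); (2,1,1); (2,2,1)
TSO (9): (0,0,0); (0,0,1); (0,1,0); (0,1,1); (0,2,1); (2,0,0); (2,0,1); (2,1,1); (2,2,1)
PSO (12): (0,0,0); (0,0,1); (0,1,0); (0,1,1); (0,2,0); (0,2,1); (2,0,0); (2,0,1); (2,1,0); (2,1,1); (2,2,0); (2,2,1)
target (0,2,0) ∈ {PSO}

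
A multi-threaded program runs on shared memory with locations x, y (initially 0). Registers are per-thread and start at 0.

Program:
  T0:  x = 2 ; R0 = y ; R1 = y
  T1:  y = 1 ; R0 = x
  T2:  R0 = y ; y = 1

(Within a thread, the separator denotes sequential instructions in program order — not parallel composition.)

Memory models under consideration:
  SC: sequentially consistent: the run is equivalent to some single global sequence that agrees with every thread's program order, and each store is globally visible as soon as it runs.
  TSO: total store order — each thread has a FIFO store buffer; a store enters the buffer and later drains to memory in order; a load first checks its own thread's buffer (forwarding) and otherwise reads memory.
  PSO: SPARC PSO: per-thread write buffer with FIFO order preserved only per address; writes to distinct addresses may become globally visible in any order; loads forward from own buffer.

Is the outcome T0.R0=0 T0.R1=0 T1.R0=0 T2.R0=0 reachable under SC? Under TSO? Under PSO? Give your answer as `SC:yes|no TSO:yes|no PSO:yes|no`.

outcome vector order: (T0.R0,T0.R1,T1.R0,T2.R0)
SC: 8 outcomes — {<0 0 2 0>; <0 0 2 1>; <0 1 2 0>; <0 1 2 1>; <1 1 0 0>; <1 1 0 1>; <1 1 2 0>; <1 1 2 1>}
TSO: 12 outcomes — {<0 0 0 0>; <0 0 0 1>; <0 0 2 0>; <0 0 2 1>; <0 1 0 0>; <0 1 0 1>; <0 1 2 0>; <0 1 2 1>; <1 1 0 0>; <1 1 0 1>; <1 1 2 0>; <1 1 2 1>}
PSO: 12 outcomes — {<0 0 0 0>; <0 0 0 1>; <0 0 2 0>; <0 0 2 1>; <0 1 0 0>; <0 1 0 1>; <0 1 2 0>; <0 1 2 1>; <1 1 0 0>; <1 1 0 1>; <1 1 2 0>; <1 1 2 1>}
target <0 0 0 0> ∈ {TSO,PSO}

SC:no TSO:yes PSO:yes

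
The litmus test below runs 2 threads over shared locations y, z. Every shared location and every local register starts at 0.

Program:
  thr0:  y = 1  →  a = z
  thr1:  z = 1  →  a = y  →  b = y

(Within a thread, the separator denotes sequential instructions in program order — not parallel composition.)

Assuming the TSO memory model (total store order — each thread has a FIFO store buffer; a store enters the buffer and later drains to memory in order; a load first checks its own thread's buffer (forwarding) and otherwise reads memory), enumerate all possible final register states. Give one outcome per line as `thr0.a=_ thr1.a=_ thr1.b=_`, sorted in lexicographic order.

thr0.a=0 thr1.a=0 thr1.b=0
thr0.a=0 thr1.a=0 thr1.b=1
thr0.a=0 thr1.a=1 thr1.b=1
thr0.a=1 thr1.a=0 thr1.b=0
thr0.a=1 thr1.a=0 thr1.b=1
thr0.a=1 thr1.a=1 thr1.b=1

outcome vector order: (thr0.a,thr1.a,thr1.b)
|TSO outcomes| = 6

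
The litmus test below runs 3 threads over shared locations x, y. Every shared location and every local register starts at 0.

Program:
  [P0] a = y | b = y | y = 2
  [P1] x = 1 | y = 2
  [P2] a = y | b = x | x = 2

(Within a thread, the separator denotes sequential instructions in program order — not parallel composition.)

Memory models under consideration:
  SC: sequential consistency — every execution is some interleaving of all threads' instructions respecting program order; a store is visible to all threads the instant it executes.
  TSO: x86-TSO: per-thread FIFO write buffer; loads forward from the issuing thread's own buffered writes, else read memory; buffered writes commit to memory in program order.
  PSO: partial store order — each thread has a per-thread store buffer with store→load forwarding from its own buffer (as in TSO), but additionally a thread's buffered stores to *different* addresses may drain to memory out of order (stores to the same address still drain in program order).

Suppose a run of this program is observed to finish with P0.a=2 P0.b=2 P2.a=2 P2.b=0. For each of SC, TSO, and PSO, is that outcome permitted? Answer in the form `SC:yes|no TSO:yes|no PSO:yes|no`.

outcome vector order: (P0.a,P0.b,P2.a,P2.b)
SC: 10 outcomes — {<0 0 0 0> <0 0 0 1> <0 0 2 0> <0 0 2 1> <0 2 0 0> <0 2 0 1> <0 2 2 1> <2 2 0 0> <2 2 0 1> <2 2 2 1>}
TSO: 10 outcomes — {<0 0 0 0> <0 0 0 1> <0 0 2 0> <0 0 2 1> <0 2 0 0> <0 2 0 1> <0 2 2 1> <2 2 0 0> <2 2 0 1> <2 2 2 1>}
PSO: 12 outcomes — {<0 0 0 0> <0 0 0 1> <0 0 2 0> <0 0 2 1> <0 2 0 0> <0 2 0 1> <0 2 2 0> <0 2 2 1> <2 2 0 0> <2 2 0 1> <2 2 2 0> <2 2 2 1>}
target <2 2 2 0> ∈ {PSO}

SC:no TSO:no PSO:yes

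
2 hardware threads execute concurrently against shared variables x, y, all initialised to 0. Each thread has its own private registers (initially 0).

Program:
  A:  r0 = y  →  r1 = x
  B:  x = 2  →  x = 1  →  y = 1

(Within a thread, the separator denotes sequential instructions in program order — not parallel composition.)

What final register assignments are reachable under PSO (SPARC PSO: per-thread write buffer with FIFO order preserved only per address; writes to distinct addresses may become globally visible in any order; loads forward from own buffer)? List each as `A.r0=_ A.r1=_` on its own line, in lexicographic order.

outcome vector order: (A.r0,A.r1)
|PSO outcomes| = 6

A.r0=0 A.r1=0
A.r0=0 A.r1=1
A.r0=0 A.r1=2
A.r0=1 A.r1=0
A.r0=1 A.r1=1
A.r0=1 A.r1=2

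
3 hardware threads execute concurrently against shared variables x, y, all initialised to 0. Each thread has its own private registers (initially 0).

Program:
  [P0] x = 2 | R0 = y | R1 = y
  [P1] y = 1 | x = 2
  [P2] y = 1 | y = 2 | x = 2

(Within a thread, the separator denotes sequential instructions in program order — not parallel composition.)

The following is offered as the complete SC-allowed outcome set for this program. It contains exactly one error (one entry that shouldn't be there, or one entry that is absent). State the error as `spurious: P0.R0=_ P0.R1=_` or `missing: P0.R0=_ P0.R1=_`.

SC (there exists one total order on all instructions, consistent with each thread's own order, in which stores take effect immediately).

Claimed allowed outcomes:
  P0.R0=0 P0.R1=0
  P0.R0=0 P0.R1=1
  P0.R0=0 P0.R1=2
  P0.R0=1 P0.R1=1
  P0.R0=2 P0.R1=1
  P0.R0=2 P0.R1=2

missing: P0.R0=1 P0.R1=2

outcome vector order: (P0.R0,P0.R1)
SC: 7 outcomes — {<0 0>; <0 1>; <0 2>; <1 1>; <1 2>; <2 1>; <2 2>}
SC∖claimed = {<1 2>}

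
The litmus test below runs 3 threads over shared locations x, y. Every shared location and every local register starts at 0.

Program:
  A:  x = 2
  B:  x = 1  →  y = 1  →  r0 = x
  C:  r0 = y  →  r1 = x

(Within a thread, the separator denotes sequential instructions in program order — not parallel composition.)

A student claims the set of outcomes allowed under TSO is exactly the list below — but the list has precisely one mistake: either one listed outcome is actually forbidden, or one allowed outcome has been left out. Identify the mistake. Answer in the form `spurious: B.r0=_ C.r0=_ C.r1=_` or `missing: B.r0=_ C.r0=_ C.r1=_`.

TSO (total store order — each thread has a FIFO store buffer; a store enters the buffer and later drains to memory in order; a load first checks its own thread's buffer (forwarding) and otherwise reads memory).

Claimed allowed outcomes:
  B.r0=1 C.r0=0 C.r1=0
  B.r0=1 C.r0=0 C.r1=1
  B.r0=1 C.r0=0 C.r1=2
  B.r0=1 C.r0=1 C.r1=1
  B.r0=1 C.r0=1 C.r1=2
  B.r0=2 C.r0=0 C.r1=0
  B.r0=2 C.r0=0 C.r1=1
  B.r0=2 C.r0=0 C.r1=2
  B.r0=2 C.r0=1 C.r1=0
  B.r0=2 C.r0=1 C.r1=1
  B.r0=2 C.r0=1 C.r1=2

outcome vector order: (B.r0,C.r0,C.r1)
TSO: 10 outcomes — {<1 0 0> <1 0 1> <1 0 2> <1 1 1> <1 1 2> <2 0 0> <2 0 1> <2 0 2> <2 1 1> <2 1 2>}
claimed∖TSO = {<2 1 0>}

spurious: B.r0=2 C.r0=1 C.r1=0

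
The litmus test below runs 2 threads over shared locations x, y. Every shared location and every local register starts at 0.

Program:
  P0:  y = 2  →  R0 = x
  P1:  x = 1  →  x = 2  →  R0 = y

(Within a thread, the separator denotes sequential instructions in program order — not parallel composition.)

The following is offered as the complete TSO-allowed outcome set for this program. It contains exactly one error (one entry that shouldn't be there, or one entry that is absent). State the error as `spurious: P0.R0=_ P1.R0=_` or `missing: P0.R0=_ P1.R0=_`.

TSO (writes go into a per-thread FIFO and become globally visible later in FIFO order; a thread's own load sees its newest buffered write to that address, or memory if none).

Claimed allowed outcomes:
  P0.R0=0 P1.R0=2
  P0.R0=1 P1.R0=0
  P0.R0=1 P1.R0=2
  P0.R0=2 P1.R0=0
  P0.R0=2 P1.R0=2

outcome vector order: (P0.R0,P1.R0)
TSO (6): <0 0> <0 2> <1 0> <1 2> <2 0> <2 2>
TSO∖claimed = {<0 0>}

missing: P0.R0=0 P1.R0=0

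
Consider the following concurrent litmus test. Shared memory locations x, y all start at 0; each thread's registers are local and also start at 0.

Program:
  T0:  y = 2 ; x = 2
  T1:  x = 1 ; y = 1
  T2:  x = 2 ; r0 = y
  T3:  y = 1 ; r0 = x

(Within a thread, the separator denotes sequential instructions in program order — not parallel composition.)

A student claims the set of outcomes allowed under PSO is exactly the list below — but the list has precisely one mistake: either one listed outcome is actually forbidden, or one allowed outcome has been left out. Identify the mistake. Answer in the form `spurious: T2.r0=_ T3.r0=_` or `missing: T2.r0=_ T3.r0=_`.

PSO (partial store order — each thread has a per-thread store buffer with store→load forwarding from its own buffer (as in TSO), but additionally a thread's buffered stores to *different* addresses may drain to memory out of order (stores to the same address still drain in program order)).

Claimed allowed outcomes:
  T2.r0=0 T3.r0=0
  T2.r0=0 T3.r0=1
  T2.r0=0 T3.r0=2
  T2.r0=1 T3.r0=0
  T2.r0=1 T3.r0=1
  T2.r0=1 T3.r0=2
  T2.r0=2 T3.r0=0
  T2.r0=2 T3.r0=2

missing: T2.r0=2 T3.r0=1

outcome vector order: (T2.r0,T3.r0)
under PSO → <0 0>, <0 1>, <0 2>, <1 0>, <1 1>, <1 2>, <2 0>, <2 1>, <2 2>
PSO∖claimed = {<2 1>}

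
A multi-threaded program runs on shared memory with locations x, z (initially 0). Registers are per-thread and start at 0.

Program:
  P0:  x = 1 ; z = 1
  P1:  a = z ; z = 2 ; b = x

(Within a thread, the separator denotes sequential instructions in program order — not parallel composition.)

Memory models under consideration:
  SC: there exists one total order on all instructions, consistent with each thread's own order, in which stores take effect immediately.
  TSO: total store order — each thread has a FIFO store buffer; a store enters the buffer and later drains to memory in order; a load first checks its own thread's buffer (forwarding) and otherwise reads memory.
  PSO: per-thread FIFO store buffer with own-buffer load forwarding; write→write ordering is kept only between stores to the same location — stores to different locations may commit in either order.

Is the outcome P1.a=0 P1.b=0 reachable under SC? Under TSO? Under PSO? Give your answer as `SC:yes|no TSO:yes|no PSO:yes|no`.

SC:yes TSO:yes PSO:yes

outcome vector order: (P1.a,P1.b)
under SC → 0/0; 0/1; 1/1
under TSO → 0/0; 0/1; 1/1
under PSO → 0/0; 0/1; 1/0; 1/1
target 0/0 ∈ {SC,TSO,PSO}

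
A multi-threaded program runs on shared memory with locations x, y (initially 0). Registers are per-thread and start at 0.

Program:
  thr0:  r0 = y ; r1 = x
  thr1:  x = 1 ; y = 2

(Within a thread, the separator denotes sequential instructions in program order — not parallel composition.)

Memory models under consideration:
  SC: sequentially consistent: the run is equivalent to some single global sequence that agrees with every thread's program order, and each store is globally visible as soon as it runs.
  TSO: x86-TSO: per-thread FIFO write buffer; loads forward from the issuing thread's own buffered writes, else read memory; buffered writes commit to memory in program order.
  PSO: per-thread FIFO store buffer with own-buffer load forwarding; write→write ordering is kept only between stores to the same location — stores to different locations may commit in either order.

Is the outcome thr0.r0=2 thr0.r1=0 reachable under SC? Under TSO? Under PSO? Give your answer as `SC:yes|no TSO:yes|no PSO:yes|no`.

outcome vector order: (thr0.r0,thr0.r1)
[SC] allowed = {<0 0>, <0 1>, <2 1>}
[TSO] allowed = {<0 0>, <0 1>, <2 1>}
[PSO] allowed = {<0 0>, <0 1>, <2 0>, <2 1>}
target <2 0> ∈ {PSO}

SC:no TSO:no PSO:yes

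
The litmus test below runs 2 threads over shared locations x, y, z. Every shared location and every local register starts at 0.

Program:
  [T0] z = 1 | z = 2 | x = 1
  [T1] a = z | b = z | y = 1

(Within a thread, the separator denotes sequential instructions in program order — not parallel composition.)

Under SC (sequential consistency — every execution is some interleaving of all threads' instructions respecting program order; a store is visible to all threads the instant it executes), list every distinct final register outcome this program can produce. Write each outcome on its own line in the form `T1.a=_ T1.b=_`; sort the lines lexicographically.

outcome vector order: (T1.a,T1.b)
|SC outcomes| = 6

T1.a=0 T1.b=0
T1.a=0 T1.b=1
T1.a=0 T1.b=2
T1.a=1 T1.b=1
T1.a=1 T1.b=2
T1.a=2 T1.b=2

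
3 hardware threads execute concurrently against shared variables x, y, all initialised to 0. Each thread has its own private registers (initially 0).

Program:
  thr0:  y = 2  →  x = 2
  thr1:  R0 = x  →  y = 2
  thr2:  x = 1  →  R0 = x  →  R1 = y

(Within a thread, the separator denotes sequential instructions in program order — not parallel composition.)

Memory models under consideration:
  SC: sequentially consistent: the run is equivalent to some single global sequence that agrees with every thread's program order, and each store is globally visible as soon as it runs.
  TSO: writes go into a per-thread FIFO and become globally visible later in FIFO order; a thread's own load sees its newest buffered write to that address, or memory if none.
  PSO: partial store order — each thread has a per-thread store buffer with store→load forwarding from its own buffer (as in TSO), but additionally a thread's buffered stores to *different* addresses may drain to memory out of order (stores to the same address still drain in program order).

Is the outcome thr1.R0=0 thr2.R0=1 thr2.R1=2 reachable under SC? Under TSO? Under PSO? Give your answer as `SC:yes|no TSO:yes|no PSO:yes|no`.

SC:yes TSO:yes PSO:yes

outcome vector order: (thr1.R0,thr2.R0,thr2.R1)
SC: 9 outcomes — {(0,1,0); (0,1,2); (0,2,2); (1,1,0); (1,1,2); (1,2,2); (2,1,0); (2,1,2); (2,2,2)}
TSO: 9 outcomes — {(0,1,0); (0,1,2); (0,2,2); (1,1,0); (1,1,2); (1,2,2); (2,1,0); (2,1,2); (2,2,2)}
PSO: 12 outcomes — {(0,1,0); (0,1,2); (0,2,0); (0,2,2); (1,1,0); (1,1,2); (1,2,0); (1,2,2); (2,1,0); (2,1,2); (2,2,0); (2,2,2)}
target (0,1,2) ∈ {SC,TSO,PSO}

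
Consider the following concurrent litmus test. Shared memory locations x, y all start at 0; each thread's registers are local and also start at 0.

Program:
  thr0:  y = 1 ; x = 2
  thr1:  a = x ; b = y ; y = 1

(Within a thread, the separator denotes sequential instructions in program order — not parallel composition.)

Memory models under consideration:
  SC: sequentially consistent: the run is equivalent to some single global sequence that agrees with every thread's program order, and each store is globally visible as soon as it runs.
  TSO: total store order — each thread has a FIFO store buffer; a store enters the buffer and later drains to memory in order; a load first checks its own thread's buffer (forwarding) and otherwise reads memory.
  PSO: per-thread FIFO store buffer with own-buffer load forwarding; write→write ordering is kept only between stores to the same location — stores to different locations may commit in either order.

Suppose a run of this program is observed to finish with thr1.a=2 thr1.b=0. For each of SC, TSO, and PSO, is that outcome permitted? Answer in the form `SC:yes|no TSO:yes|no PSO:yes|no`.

SC:no TSO:no PSO:yes

outcome vector order: (thr1.a,thr1.b)
[SC] allowed = {0/0, 0/1, 2/1}
[TSO] allowed = {0/0, 0/1, 2/1}
[PSO] allowed = {0/0, 0/1, 2/0, 2/1}
target 2/0 ∈ {PSO}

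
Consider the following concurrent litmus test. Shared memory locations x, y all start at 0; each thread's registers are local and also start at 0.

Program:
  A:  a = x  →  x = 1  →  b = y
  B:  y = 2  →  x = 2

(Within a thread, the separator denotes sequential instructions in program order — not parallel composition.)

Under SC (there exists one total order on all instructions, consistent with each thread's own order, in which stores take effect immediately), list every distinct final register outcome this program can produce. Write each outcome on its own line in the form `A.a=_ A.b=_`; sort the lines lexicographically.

outcome vector order: (A.a,A.b)
|SC outcomes| = 3

A.a=0 A.b=0
A.a=0 A.b=2
A.a=2 A.b=2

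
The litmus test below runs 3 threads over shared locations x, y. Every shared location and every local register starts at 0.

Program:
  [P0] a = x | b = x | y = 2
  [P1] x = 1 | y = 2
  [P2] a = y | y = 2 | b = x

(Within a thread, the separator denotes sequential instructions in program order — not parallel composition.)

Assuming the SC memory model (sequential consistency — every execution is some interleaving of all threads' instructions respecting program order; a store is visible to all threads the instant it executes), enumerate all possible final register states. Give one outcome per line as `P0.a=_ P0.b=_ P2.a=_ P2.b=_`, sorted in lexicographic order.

P0.a=0 P0.b=0 P2.a=0 P2.b=0
P0.a=0 P0.b=0 P2.a=0 P2.b=1
P0.a=0 P0.b=0 P2.a=2 P2.b=0
P0.a=0 P0.b=0 P2.a=2 P2.b=1
P0.a=0 P0.b=1 P2.a=0 P2.b=0
P0.a=0 P0.b=1 P2.a=0 P2.b=1
P0.a=0 P0.b=1 P2.a=2 P2.b=1
P0.a=1 P0.b=1 P2.a=0 P2.b=0
P0.a=1 P0.b=1 P2.a=0 P2.b=1
P0.a=1 P0.b=1 P2.a=2 P2.b=1

outcome vector order: (P0.a,P0.b,P2.a,P2.b)
|SC outcomes| = 10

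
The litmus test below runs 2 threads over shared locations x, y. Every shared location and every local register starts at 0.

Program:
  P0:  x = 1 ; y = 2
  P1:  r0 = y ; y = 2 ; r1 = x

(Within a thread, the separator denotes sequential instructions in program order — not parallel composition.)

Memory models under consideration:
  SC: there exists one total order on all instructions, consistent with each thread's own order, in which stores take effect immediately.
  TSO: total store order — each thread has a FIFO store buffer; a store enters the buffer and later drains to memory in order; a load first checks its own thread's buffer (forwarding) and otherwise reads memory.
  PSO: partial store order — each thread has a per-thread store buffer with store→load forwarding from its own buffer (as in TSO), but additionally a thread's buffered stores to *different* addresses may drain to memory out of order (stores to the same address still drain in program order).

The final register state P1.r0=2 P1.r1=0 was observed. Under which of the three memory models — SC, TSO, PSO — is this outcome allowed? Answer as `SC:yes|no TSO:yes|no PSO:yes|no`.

SC:no TSO:no PSO:yes

outcome vector order: (P1.r0,P1.r1)
SC (3): 00 01 21
TSO (3): 00 01 21
PSO (4): 00 01 20 21
target 20 ∈ {PSO}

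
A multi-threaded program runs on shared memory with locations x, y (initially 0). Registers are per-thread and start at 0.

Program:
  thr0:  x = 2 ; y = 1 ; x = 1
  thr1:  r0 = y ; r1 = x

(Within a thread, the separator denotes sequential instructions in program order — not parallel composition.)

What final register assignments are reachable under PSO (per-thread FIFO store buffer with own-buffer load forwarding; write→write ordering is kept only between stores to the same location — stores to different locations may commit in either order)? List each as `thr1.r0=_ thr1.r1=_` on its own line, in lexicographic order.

thr1.r0=0 thr1.r1=0
thr1.r0=0 thr1.r1=1
thr1.r0=0 thr1.r1=2
thr1.r0=1 thr1.r1=0
thr1.r0=1 thr1.r1=1
thr1.r0=1 thr1.r1=2

outcome vector order: (thr1.r0,thr1.r1)
|PSO outcomes| = 6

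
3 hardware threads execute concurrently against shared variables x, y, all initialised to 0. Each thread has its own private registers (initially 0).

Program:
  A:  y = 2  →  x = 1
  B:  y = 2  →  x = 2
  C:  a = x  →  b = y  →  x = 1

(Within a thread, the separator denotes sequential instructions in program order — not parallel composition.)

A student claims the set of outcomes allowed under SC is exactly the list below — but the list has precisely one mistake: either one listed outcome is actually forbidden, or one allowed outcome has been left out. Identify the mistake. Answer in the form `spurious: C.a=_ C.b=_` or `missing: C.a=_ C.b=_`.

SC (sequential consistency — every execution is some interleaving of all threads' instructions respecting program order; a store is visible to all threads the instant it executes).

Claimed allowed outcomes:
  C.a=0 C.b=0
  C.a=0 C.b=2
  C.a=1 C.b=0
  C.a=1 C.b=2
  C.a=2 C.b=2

outcome vector order: (C.a,C.b)
under SC → 0/0; 0/2; 1/2; 2/2
claimed∖SC = {1/0}

spurious: C.a=1 C.b=0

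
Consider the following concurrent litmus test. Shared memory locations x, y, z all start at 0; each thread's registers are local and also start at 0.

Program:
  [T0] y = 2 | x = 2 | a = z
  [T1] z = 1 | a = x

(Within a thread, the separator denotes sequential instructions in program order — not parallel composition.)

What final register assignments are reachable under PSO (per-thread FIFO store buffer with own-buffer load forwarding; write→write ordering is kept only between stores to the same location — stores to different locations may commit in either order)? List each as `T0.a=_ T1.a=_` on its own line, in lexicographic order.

T0.a=0 T1.a=0
T0.a=0 T1.a=2
T0.a=1 T1.a=0
T0.a=1 T1.a=2

outcome vector order: (T0.a,T1.a)
|PSO outcomes| = 4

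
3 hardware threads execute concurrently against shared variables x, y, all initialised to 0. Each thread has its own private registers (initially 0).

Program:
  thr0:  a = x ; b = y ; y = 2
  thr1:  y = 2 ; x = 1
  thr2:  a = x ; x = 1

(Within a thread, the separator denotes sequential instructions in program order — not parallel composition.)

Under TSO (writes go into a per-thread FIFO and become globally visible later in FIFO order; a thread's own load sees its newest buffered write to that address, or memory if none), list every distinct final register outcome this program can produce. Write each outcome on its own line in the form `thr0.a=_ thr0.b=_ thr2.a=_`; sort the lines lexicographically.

thr0.a=0 thr0.b=0 thr2.a=0
thr0.a=0 thr0.b=0 thr2.a=1
thr0.a=0 thr0.b=2 thr2.a=0
thr0.a=0 thr0.b=2 thr2.a=1
thr0.a=1 thr0.b=0 thr2.a=0
thr0.a=1 thr0.b=2 thr2.a=0
thr0.a=1 thr0.b=2 thr2.a=1

outcome vector order: (thr0.a,thr0.b,thr2.a)
|TSO outcomes| = 7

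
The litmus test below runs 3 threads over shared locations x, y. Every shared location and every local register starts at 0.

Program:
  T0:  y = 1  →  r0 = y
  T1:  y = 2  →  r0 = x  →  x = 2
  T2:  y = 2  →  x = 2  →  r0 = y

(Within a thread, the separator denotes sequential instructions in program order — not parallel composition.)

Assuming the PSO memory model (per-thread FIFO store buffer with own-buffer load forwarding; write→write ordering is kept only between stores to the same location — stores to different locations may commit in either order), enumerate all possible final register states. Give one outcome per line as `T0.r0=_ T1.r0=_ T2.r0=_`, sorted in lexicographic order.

T0.r0=1 T1.r0=0 T2.r0=1
T0.r0=1 T1.r0=0 T2.r0=2
T0.r0=1 T1.r0=2 T2.r0=1
T0.r0=1 T1.r0=2 T2.r0=2
T0.r0=2 T1.r0=0 T2.r0=1
T0.r0=2 T1.r0=0 T2.r0=2
T0.r0=2 T1.r0=2 T2.r0=1
T0.r0=2 T1.r0=2 T2.r0=2

outcome vector order: (T0.r0,T1.r0,T2.r0)
|PSO outcomes| = 8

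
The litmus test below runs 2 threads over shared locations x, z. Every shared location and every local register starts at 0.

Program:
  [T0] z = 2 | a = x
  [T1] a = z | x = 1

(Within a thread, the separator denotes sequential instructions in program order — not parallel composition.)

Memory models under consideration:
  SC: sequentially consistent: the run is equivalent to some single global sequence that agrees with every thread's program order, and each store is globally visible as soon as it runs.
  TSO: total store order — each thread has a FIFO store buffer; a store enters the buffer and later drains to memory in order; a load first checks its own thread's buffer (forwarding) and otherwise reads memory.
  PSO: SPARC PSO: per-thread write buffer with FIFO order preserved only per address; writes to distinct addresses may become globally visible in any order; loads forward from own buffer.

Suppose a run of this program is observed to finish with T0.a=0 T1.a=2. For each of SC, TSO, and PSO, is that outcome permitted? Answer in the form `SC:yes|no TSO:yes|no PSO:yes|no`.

outcome vector order: (T0.a,T1.a)
under SC → 0/0; 0/2; 1/0; 1/2
under TSO → 0/0; 0/2; 1/0; 1/2
under PSO → 0/0; 0/2; 1/0; 1/2
target 0/2 ∈ {SC,TSO,PSO}

SC:yes TSO:yes PSO:yes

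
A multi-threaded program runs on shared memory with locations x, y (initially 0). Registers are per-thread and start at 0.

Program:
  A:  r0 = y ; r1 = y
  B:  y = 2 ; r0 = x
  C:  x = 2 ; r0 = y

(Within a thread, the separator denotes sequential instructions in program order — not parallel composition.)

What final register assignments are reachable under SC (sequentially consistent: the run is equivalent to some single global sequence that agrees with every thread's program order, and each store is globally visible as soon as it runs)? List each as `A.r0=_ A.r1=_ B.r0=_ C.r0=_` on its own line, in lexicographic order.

A.r0=0 A.r1=0 B.r0=0 C.r0=2
A.r0=0 A.r1=0 B.r0=2 C.r0=0
A.r0=0 A.r1=0 B.r0=2 C.r0=2
A.r0=0 A.r1=2 B.r0=0 C.r0=2
A.r0=0 A.r1=2 B.r0=2 C.r0=0
A.r0=0 A.r1=2 B.r0=2 C.r0=2
A.r0=2 A.r1=2 B.r0=0 C.r0=2
A.r0=2 A.r1=2 B.r0=2 C.r0=0
A.r0=2 A.r1=2 B.r0=2 C.r0=2

outcome vector order: (A.r0,A.r1,B.r0,C.r0)
|SC outcomes| = 9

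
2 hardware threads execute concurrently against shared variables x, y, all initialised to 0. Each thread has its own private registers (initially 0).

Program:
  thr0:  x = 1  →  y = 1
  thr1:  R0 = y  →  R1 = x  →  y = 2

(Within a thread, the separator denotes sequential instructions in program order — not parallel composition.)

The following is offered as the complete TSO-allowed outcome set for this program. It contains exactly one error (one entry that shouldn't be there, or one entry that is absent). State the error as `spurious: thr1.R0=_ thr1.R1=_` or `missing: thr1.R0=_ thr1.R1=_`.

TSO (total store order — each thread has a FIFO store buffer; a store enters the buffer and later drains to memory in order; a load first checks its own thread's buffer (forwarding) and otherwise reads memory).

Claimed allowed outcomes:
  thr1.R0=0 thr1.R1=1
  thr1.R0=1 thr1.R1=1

missing: thr1.R0=0 thr1.R1=0

outcome vector order: (thr1.R0,thr1.R1)
TSO (3): 0/0, 0/1, 1/1
TSO∖claimed = {0/0}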